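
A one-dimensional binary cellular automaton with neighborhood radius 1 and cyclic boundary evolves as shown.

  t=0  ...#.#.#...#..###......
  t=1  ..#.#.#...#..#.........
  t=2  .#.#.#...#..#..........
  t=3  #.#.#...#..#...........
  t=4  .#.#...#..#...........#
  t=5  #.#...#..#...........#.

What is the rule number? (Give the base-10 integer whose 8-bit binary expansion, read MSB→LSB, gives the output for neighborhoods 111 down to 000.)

34

  ###|.  b7=0 t=0,i=15
  ##.|.  b6=0 t=0,i=16
  #.#|#  b5=1 t=0,i=4
  #..|.  b4=0 t=0,i=8
  .##|.  b3=0 t=0,i=14
  .#.|.  b2=0 t=0,i=3
  ..#|#  b1=1 t=0,i=2
  ...|.  b0=0 t=0,i=0
  bits 00100010 = 34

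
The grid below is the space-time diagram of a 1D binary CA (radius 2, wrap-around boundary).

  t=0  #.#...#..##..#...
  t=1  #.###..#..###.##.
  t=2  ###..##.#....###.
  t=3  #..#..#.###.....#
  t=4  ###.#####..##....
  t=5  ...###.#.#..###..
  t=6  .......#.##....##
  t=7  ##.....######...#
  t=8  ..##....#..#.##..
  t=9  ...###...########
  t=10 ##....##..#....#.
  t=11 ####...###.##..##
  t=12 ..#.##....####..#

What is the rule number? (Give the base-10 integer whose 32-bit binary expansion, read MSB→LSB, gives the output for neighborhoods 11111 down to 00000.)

  nb #####: next=.  (t=4,i=6, bit31=0)
  nb ####.: next=#  (t=4,i=7, bit30=1)
  nb ###.#: next=.  (t=1,i=12, bit29=0)
  nb ###..: next=.  (t=1,i=4, bit28=0)
  nb ##.##: next=#  (t=1,i=13, bit27=1)
  nb ##.#.: next=.  (t=1,i=16, bit26=0)
  nb ##..#: next=#  (t=0,i=11, bit25=1)
  nb ##...: next=#  (t=3,i=11, bit24=1)
  nb #.###: next=#  (t=1,i=2, bit23=1)
  nb #.##.: next=#  (t=1,i=14, bit22=1)
  nb #.#.#: next=#  (t=1,i=0, bit21=1)
  nb #.#..: next=#  (t=0,i=2, bit20=1)
  nb #..##: next=.  (t=0,i=8, bit19=0)
  nb #..#.: next=#  (t=0,i=12, bit18=1)
  nb #...#: next=#  (t=0,i=4, bit17=1)
  nb #....: next=#  (t=2,i=10, bit16=1)
  nb .####: next=#  (t=4,i=5, bit15=1)
  nb .###.: next=.  (t=1,i=3, bit14=0)
  nb .##.#: next=#  (t=1,i=15, bit13=1)
  nb .##..: next=#  (t=0,i=10, bit12=1)
  nb .#.##: next=#  (t=1,i=1, bit11=1)
  nb .#.#.: next=.  (t=0,i=1, bit10=0)
  nb .#..#: next=#  (t=0,i=7, bit9=1)
  nb .#...: next=#  (t=0,i=3, bit8=1)
  nb ..###: next=.  (t=1,i=10, bit7=0)
  nb ..##.: next=.  (t=0,i=9, bit6=0)
  nb ..#.#: next=#  (t=0,i=0, bit5=1)
  nb ..#..: next=.  (t=0,i=6, bit4=0)
  nb ...##: next=.  (t=2,i=12, bit3=0)
  nb ...#.: next=.  (t=0,i=5, bit2=0)
  nb ....#: next=.  (t=2,i=11, bit1=0)
  nb .....: next=.  (t=3,i=13, bit0=0)
  bits 01001011111101111011101100100000 = 1274526496

1274526496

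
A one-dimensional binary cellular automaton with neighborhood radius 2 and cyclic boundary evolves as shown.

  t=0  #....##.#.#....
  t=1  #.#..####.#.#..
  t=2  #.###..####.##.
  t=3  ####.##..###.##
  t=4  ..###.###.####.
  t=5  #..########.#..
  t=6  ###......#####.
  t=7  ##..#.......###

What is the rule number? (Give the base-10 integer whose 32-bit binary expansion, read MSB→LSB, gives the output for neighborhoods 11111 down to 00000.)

1857780336

  nb #####: next=.  (t=3,i=0, bit31=0)
  nb ####.: next=#  (t=1,i=7, bit30=1)
  nb ###.#: next=#  (t=1,i=8, bit29=1)
  nb ###..: next=.  (t=2,i=4, bit28=0)
  nb ##.##: next=#  (t=2,i=11, bit27=1)
  nb ##.#.: next=#  (t=0,i=7, bit26=1)
  nb ##..#: next=#  (t=2,i=5, bit25=1)
  nb ##...: next=.  (t=4,i=14, bit24=0)
  nb #.###: next=#  (t=2,i=2, bit23=1)
  nb #.##.: next=.  (t=2,i=12, bit22=0)
  nb #.#.#: next=#  (t=0,i=8, bit21=1)
  nb #.#..: next=#  (t=0,i=10, bit20=1)
  nb #..##: next=#  (t=1,i=4, bit19=1)
  nb #..#.: next=.  (t=1,i=14, bit18=0)
  nb #...#: next=#  (t=4,i=0, bit17=1)
  nb #....: next=#  (t=0,i=2, bit16=1)
  nb .####: next=.  (t=1,i=6, bit15=0)
  nb .###.: next=#  (t=2,i=3, bit14=1)
  nb .##.#: next=#  (t=0,i=6, bit13=1)
  nb .##..: next=#  (t=3,i=6, bit12=1)
  nb .#.##: next=#  (t=2,i=1, bit11=1)
  nb .#.#.: next=.  (t=0,i=9, bit10=0)
  nb .#..#: next=#  (t=1,i=3, bit9=1)
  nb .#...: next=.  (t=0,i=1, bit8=0)
  nb ..###: next=.  (t=1,i=5, bit7=0)
  nb ..##.: next=#  (t=0,i=5, bit6=1)
  nb ..#.#: next=#  (t=1,i=0, bit5=1)
  nb ..#..: next=#  (t=0,i=0, bit4=1)
  nb ...##: next=.  (t=0,i=4, bit3=0)
  nb ...#.: next=.  (t=0,i=14, bit2=0)
  nb ....#: next=.  (t=0,i=3, bit1=0)
  nb .....: next=.  (t=6,i=5, bit0=0)
  bits 01101110101110110111101001110000 = 1857780336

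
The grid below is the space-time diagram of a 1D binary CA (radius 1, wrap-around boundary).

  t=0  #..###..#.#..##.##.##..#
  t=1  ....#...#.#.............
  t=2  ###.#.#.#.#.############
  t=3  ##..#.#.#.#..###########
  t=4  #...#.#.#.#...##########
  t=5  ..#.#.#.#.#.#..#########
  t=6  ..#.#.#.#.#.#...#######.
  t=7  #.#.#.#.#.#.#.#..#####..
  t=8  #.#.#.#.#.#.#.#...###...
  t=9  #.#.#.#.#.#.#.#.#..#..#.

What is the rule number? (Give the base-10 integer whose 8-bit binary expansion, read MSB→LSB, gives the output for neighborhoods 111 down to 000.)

  ###|#  b7=1 t=0,i=4
  ##.|.  b6=0 t=0,i=0
  #.#|.  b5=0 t=0,i=9
  #..|.  b4=0 t=0,i=1
  .##|.  b3=0 t=0,i=3
  .#.|#  b2=1 t=0,i=8
  ..#|.  b1=0 t=0,i=2
  ...|#  b0=1 t=1,i=0
  bits 10000101 = 133

133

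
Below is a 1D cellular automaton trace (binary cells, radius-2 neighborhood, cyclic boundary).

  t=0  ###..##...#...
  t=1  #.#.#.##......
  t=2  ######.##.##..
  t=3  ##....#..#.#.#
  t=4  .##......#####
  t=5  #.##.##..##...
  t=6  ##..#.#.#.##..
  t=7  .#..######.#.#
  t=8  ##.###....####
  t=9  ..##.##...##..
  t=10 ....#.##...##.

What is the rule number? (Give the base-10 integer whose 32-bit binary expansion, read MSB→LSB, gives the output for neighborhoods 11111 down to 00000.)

  [31] ##### => .  t=2,i=2
  [30] ####. => .  t=2,i=4
  [29] ###.# => .  t=2,i=5
  [28] ###.. => #  t=0,i=2
  [27] ##.## => #  t=2,i=6
  [26] ##.#. => #  t=7,i=10
  [25] ##..# => .  t=0,i=3
  [24] ##... => #  t=0,i=7
  [23] #.### => #  t=3,i=13
  [22] #.##. => .  t=1,i=6
  [21] #.#.# => #  t=1,i=2
  [20] #.#.. => #  t=7,i=1
  [19] #..## => #  t=0,i=4
  [18] #..#. => .  t=3,i=8
  [17] #...# => .  t=0,i=8
  [16] #.... => .  t=1,i=9
  [15] .#### => #  t=2,i=1
  [14] .###. => .  t=0,i=1
  [13] .##.# => .  t=2,i=8
  [12] .##.. => #  t=0,i=6
  [11] .#.## => #  t=1,i=5
  [10] .#.#. => #  t=1,i=1
  [9] .#..# => .  t=3,i=7
  [8] .#... => .  t=0,i=11
  [7] ..### => #  t=0,i=0
  [6] ..##. => .  t=0,i=5
  [5] ..#.# => #  t=1,i=0
  [4] ..#.. => .  t=0,i=10
  [3] ...## => .  t=0,i=13
  [2] ...#. => .  t=0,i=9
  [1] ....# => .  t=1,i=12
  [0] ..... => #  t=1,i=10
  bits 00011101101110001001110010100001 = 498637985

498637985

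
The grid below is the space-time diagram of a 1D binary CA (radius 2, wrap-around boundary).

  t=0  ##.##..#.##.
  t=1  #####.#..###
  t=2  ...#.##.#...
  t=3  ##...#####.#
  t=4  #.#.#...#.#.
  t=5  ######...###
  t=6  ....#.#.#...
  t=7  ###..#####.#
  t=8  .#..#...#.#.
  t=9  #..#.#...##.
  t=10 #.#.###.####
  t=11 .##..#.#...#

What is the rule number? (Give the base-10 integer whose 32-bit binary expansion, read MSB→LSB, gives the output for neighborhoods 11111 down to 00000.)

1300002123

  #####|.  b31=0 t=1,i=0
  ####.|#  b30=1 t=1,i=3
  ###.#|.  b29=0 t=1,i=4
  ###..|.  b28=0 t=3,i=1
  ##.##|#  b27=1 t=0,i=2
  ##.#.|#  b26=1 t=1,i=5
  ##..#|.  b25=0 t=0,i=5
  ##...|#  b24=1 t=3,i=2
  #.###|.  b23=0 t=3,i=11
  #.##.|#  b22=1 t=0,i=0
  #.#.#|#  b21=1 t=4,i=0
  #.#..|#  b20=1 t=1,i=6
  #..##|#  b19=1 t=1,i=8
  #..#.|#  b18=1 t=0,i=6
  #...#|.  b17=0 t=3,i=3
  #....|.  b16=0 t=2,i=10
  .####|.  b15=0 t=1,i=10
  .###.|#  b14=1 t=3,i=0
  .##.#|#  b13=1 t=0,i=1
  .##..|#  b12=1 t=0,i=4
  .#.##|.  b11=0 t=0,i=8
  .#.#.|#  b10=1 t=4,i=1
  .#..#|.  b9=0 t=1,i=7
  .#...|#  b8=1 t=2,i=9
  ..###|.  b7=0 t=1,i=9
  ..##.|#  b6=1 t=9,i=9
  ..#.#|.  b5=0 t=0,i=7
  ..#..|.  b4=0 t=8,i=1
  ...##|#  b3=1 t=3,i=4
  ...#.|.  b2=0 t=2,i=2
  ....#|#  b1=1 t=2,i=1
  .....|#  b0=1 t=2,i=0
  bits 01001101011111000111010101001011 = 1300002123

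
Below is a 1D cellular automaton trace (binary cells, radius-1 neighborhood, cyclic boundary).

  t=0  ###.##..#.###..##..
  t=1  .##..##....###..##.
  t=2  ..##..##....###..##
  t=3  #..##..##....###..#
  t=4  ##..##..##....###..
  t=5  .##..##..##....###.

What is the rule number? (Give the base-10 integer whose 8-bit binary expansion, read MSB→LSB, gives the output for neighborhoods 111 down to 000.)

  ### -> #   bit 7 = 1  t=0,i=1
  ##. -> #   bit 6 = 1  t=0,i=2
  #.# -> .   bit 5 = 0  t=0,i=3
  #.. -> #   bit 4 = 1  t=0,i=6
  .## -> .   bit 3 = 0  t=0,i=0
  .#. -> .   bit 2 = 0  t=0,i=8
  ..# -> .   bit 1 = 0  t=0,i=7
  ... -> .   bit 0 = 0  t=1,i=8
  bits 11010000 = 208

208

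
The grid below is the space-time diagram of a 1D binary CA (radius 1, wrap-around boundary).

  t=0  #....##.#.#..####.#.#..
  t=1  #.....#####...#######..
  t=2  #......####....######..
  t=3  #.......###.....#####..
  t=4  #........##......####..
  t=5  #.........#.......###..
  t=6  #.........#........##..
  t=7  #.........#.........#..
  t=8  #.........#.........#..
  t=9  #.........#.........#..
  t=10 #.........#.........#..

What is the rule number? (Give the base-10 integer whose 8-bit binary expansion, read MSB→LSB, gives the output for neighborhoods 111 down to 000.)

  ###|#  b7=1 t=0,i=14
  ##.|#  b6=1 t=0,i=6
  #.#|#  b5=1 t=0,i=7
  #..|.  b4=0 t=0,i=1
  .##|.  b3=0 t=0,i=5
  .#.|#  b2=1 t=0,i=0
  ..#|.  b1=0 t=0,i=4
  ...|.  b0=0 t=0,i=2
  bits 11100100 = 228

228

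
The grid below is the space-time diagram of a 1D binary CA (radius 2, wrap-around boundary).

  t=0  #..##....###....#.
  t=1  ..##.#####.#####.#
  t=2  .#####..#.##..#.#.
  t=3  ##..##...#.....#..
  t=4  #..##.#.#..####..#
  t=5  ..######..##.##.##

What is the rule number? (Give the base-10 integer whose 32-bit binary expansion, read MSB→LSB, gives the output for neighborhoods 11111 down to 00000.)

1571368143

  nb #####: next=.  (t=1,i=7, bit31=0)
  nb ####.: next=#  (t=1,i=8, bit30=1)
  nb ###.#: next=.  (t=1,i=9, bit29=0)
  nb ###..: next=#  (t=0,i=11, bit28=1)
  nb ##.##: next=#  (t=1,i=4, bit27=1)
  nb ##.#.: next=#  (t=1,i=16, bit26=1)
  nb ##..#: next=.  (t=2,i=6, bit25=0)
  nb ##...: next=#  (t=0,i=5, bit24=1)
  nb #.###: next=#  (t=1,i=5, bit23=1)
  nb #.##.: next=.  (t=2,i=10, bit22=0)
  nb #.#.#: next=#  (t=4,i=6, bit21=1)
  nb #.#..: next=.  (t=0,i=0, bit20=0)
  nb #..##: next=#  (t=0,i=2, bit19=1)
  nb #..#.: next=.  (t=2,i=7, bit18=0)
  nb #...#: next=.  (t=3,i=7, bit17=0)
  nb #....: next=#  (t=0,i=6, bit16=1)
  nb .####: next=.  (t=1,i=6, bit15=0)
  nb .###.: next=.  (t=0,i=10, bit14=0)
  nb .##.#: next=#  (t=1,i=3, bit13=1)
  nb .##..: next=.  (t=0,i=4, bit12=0)
  nb .#.##: next=#  (t=2,i=9, bit11=1)
  nb .#.#.: next=#  (t=0,i=17, bit10=1)
  nb .#..#: next=.  (t=0,i=1, bit9=0)
  nb .#...: next=.  (t=3,i=10, bit8=0)
  nb ..###: next=#  (t=0,i=9, bit7=1)
  nb ..##.: next=#  (t=0,i=3, bit6=1)
  nb ..#.#: next=.  (t=0,i=16, bit5=0)
  nb ..#..: next=.  (t=3,i=9, bit4=0)
  nb ...##: next=#  (t=0,i=8, bit3=1)
  nb ...#.: next=#  (t=0,i=15, bit2=1)
  nb ....#: next=#  (t=0,i=7, bit1=1)
  nb .....: next=#  (t=3,i=12, bit0=1)
  bits 01011101101010010010110011001111 = 1571368143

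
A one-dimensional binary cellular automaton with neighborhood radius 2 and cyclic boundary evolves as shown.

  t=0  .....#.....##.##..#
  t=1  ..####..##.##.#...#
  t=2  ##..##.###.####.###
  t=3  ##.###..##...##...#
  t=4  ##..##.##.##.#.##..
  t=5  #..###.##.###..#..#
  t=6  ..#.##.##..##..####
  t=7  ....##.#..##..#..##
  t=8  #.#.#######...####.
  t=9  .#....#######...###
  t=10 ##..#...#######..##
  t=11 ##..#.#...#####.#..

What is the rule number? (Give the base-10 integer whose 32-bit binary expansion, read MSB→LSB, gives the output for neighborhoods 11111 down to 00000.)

  ##### -> #   bit 31 = 1  t=2,i=18
  ####. -> #   bit 30 = 1  t=1,i=4
  ###.# -> #   bit 29 = 1  t=2,i=9
  ###.. -> #   bit 28 = 1  t=1,i=5
  ##.## -> .   bit 27 = 0  t=0,i=13
  ##.#. -> #   bit 26 = 1  t=1,i=13
  ##..# -> .   bit 25 = 0  t=0,i=16
  ##... -> #   bit 24 = 1  t=3,i=10
  #.### -> .   bit 23 = 0  t=2,i=7
  #.##. -> #   bit 22 = 1  t=0,i=14
  #.#.# -> .   bit 21 = 0  t=4,i=13
  #.#.. -> #   bit 20 = 1  t=1,i=14
  #..## -> #   bit 19 = 1  t=1,i=1
  #..#. -> .   bit 18 = 0  t=0,i=17
  #...# -> #   bit 17 = 1  t=1,i=16
  #.... -> .   bit 16 = 0  t=0,i=1
  .#### -> .   bit 15 = 0  t=1,i=3
  .###. -> #   bit 14 = 1  t=2,i=8
  .##.# -> #   bit 13 = 1  t=0,i=12
  .##.. -> .   bit 12 = 0  t=0,i=15
  .#.## -> .   bit 11 = 0  t=4,i=14
  .#.#. -> #   bit 10 = 1  t=8,i=1
  .#..# -> #   bit 9 = 1  t=1,i=0
  .#... -> .   bit 8 = 0  t=0,i=0
  ..### -> .   bit 7 = 0  t=1,i=2
  ..##. -> #   bit 6 = 1  t=0,i=11
  ..#.# -> .   bit 5 = 0  t=6,i=2
  ..#.. -> #   bit 4 = 1  t=0,i=5
  ...## -> .   bit 3 = 0  t=0,i=10
  ...#. -> #   bit 2 = 1  t=0,i=4
  ....# -> #   bit 1 = 1  t=0,i=3
  ..... -> #   bit 0 = 1  t=0,i=2
  bits 11110101010110100110011001010111 = 4116342359

4116342359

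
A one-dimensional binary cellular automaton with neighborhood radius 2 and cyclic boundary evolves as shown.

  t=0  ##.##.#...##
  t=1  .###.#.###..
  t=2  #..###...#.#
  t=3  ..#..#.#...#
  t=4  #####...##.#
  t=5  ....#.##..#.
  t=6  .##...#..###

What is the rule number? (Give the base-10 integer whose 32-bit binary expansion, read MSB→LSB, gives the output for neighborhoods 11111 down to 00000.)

  #####|.  b31=0 t=4,i=1
  ####.|.  b30=0 t=0,i=0
  ###.#|#  b29=1 t=0,i=1
  ###..|#  b28=1 t=1,i=9
  ##.##|#  b27=1 t=0,i=2
  ##.#.|#  b26=1 t=0,i=5
  ##..#|.  b25=0 t=2,i=1
  ##...|.  b24=0 t=1,i=10
  #.###|.  b23=0 t=1,i=7
  #.##.|#  b22=1 t=0,i=3
  #.#.#|#  b21=1 t=1,i=5
  #.#..|.  b20=0 t=0,i=6
  #..##|#  b19=1 t=2,i=2
  #..#.|#  b18=1 t=3,i=1
  #...#|#  b17=1 t=0,i=8
  #....|.  b16=0 t=5,i=0
  .####|.  b15=0 t=0,i=11
  .###.|.  b14=0 t=1,i=2
  .##.#|.  b13=0 t=0,i=4
  .##..|.  b12=0 t=2,i=0
  .#.##|.  b11=0 t=1,i=6
  .#.#.|.  b10=0 t=3,i=6
  .#..#|#  b9=1 t=3,i=0
  .#...|#  b8=1 t=0,i=7
  ..###|.  b7=0 t=0,i=10
  ..##.|.  b6=0 t=4,i=8
  ..#.#|.  b5=0 t=2,i=9
  ..#..|#  b4=1 t=3,i=2
  ...##|#  b3=1 t=0,i=9
  ...#.|.  b2=0 t=2,i=8
  ....#|#  b1=1 t=5,i=2
  .....|#  b0=1 t=5,i=1
  bits 00111100011011100000001100011011 = 1013842715

1013842715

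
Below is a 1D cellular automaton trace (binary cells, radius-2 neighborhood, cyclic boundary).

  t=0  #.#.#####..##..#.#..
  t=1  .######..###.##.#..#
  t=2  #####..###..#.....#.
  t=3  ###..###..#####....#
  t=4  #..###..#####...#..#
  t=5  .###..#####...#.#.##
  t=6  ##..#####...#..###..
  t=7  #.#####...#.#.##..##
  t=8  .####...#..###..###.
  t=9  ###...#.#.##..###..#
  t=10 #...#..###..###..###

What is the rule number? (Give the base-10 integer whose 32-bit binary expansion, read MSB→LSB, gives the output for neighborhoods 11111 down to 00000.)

2326760912

  [31] ##### => #  t=0,i=6
  [30] ####. => .  t=0,i=7
  [29] ###.# => .  t=1,i=11
  [28] ###.. => .  t=0,i=8
  [27] ##.## => #  t=1,i=12
  [26] ##.#. => .  t=1,i=15
  [25] ##..# => #  t=0,i=9
  [24] ##... => .  t=3,i=15
  [23] #.### => #  t=0,i=4
  [22] #.##. => .  t=1,i=13
  [21] #.#.# => #  t=0,i=2
  [20] #.#.. => .  t=0,i=17
  [19] #..## => #  t=0,i=10
  [18] #..#. => #  t=0,i=14
  [17] #...# => #  t=4,i=14
  [16] #.... => #  t=2,i=14
  [15] .#### => #  t=0,i=5
  [14] .###. => .  t=1,i=10
  [13] .##.# => .  t=1,i=14
  [12] .##.. => .  t=0,i=12
  [11] .#.## => #  t=0,i=3
  [10] .#.#. => #  t=0,i=1
  [9] .#..# => .  t=0,i=18
  [8] .#... => #  t=2,i=13
  [7] ..### => #  t=1,i=9
  [6] ..##. => #  t=0,i=11
  [5] ..#.# => .  t=0,i=0
  [4] ..#.. => #  t=2,i=12
  [3] ...## => .  t=3,i=18
  [2] ...#. => .  t=2,i=17
  [1] ....# => .  t=2,i=16
  [0] ..... => .  t=2,i=15
  bits 10001010101011111000110111010000 = 2326760912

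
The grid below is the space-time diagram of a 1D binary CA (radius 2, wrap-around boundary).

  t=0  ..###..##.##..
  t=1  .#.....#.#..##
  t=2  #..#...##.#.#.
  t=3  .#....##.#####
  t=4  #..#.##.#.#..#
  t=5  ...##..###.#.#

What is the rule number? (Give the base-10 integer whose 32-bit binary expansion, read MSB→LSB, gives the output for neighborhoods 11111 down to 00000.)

  nb #####: next=.  (t=3,i=11, bit31=0)
  nb ####.: next=.  (t=3,i=12, bit30=0)
  nb ###.#: next=#  (t=3,i=13, bit29=1)
  nb ###..: next=.  (t=0,i=4, bit28=0)
  nb ##.##: next=#  (t=0,i=9, bit27=1)
  nb ##.#.: next=#  (t=1,i=0, bit26=1)
  nb ##..#: next=.  (t=0,i=5, bit25=0)
  nb ##...: next=#  (t=0,i=12, bit24=1)
  nb #.###: next=.  (t=3,i=9, bit23=0)
  nb #.##.: next=.  (t=0,i=10, bit22=0)
  nb #.#.#: next=#  (t=2,i=10, bit21=1)
  nb #.#..: next=.  (t=1,i=1, bit20=0)
  nb #..##: next=.  (t=0,i=6, bit19=0)
  nb #..#.: next=.  (t=2,i=2, bit18=0)
  nb #...#: next=.  (t=2,i=5, bit17=0)
  nb #....: next=#  (t=0,i=13, bit16=1)
  nb .####: next=#  (t=3,i=10, bit15=1)
  nb .###.: next=.  (t=0,i=3, bit14=0)
  nb .##.#: next=.  (t=0,i=8, bit13=0)
  nb .##..: next=.  (t=0,i=11, bit12=0)
  nb .#.##: next=#  (t=4,i=4, bit11=1)
  nb .#.#.: next=#  (t=1,i=8, bit10=1)
  nb .#..#: next=#  (t=1,i=10, bit9=1)
  nb .#...: next=.  (t=1,i=2, bit8=0)
  nb ..###: next=.  (t=0,i=2, bit7=0)
  nb ..##.: next=#  (t=0,i=7, bit6=1)
  nb ..#.#: next=#  (t=1,i=7, bit5=1)
  nb ..#..: next=.  (t=2,i=3, bit4=0)
  nb ...##: next=#  (t=0,i=1, bit3=1)
  nb ...#.: next=.  (t=1,i=6, bit2=0)
  nb ....#: next=.  (t=0,i=0, bit1=0)
  nb .....: next=.  (t=1,i=4, bit0=0)
  bits 00101101001000011000111001101000 = 757173864

757173864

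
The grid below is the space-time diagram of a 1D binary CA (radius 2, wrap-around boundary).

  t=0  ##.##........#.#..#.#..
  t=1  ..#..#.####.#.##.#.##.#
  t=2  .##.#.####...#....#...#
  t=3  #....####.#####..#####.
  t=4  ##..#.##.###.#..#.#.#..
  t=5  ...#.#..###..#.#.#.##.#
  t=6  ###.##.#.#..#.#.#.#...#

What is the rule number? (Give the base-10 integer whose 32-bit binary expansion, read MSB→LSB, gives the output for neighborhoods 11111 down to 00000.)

  [31] ##### => .  t=3,i=12
  [30] ####. => #  t=1,i=9
  [29] ###.# => .  t=1,i=10
  [28] ###.. => .  t=2,i=9
  [27] ##.## => #  t=0,i=2
  [26] ##.#. => .  t=1,i=11
  [25] ##..# => .  t=3,i=15
  [24] ##... => #  t=0,i=5
  [23] #.### => #  t=1,i=7
  [22] #.##. => .  t=0,i=3
  [21] #.#.# => .  t=1,i=12
  [20] #.#.. => #  t=0,i=15
  [19] #..## => #  t=0,i=22
  [18] #..#. => #  t=0,i=17
  [17] #...# => #  t=2,i=11
  [16] #.... => .  t=0,i=6
  [15] .#### => #  t=1,i=8
  [14] .###. => #  t=4,i=10
  [13] .##.# => .  t=0,i=1
  [12] .##.. => .  t=0,i=4
  [11] .#.## => #  t=1,i=6
  [10] .#.#. => #  t=0,i=14
  [9] .#..# => .  t=0,i=16
  [8] .#... => #  t=2,i=14
  [7] ..### => .  t=3,i=5
  [6] ..##. => .  t=0,i=0
  [5] ..#.# => .  t=0,i=13
  [4] ..#.. => #  t=1,i=2
  [3] ...## => #  t=3,i=4
  [2] ...#. => #  t=0,i=12
  [1] ....# => .  t=0,i=11
  [0] ..... => #  t=0,i=7
  bits 01001001100111101100110100011101 = 1235143965

1235143965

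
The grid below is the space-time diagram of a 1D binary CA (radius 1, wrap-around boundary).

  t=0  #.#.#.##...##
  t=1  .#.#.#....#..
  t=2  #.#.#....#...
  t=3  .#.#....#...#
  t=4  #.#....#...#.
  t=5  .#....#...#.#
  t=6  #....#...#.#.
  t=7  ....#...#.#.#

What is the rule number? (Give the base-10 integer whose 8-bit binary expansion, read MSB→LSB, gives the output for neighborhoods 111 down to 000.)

34

  [7] ### => .  t=0,i=12
  [6] ##. => .  t=0,i=0
  [5] #.# => #  t=0,i=1
  [4] #.. => .  t=0,i=8
  [3] .## => .  t=0,i=6
  [2] .#. => .  t=0,i=2
  [1] ..# => #  t=0,i=10
  [0] ... => .  t=0,i=9
  bits 00100010 = 34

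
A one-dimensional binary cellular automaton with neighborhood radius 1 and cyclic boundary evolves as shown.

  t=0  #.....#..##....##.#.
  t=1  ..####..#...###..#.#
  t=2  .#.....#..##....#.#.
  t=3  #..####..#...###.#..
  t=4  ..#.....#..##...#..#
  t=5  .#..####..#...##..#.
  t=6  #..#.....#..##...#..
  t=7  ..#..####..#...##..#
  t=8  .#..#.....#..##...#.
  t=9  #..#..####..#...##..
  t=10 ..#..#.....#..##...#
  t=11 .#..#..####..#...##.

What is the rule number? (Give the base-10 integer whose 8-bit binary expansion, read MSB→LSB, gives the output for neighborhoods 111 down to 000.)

35

  nb ###: next=.  (t=1,i=3, bit7=0)
  nb ##.: next=.  (t=0,i=10, bit6=0)
  nb #.#: next=#  (t=0,i=17, bit5=1)
  nb #..: next=.  (t=0,i=1, bit4=0)
  nb .##: next=.  (t=0,i=9, bit3=0)
  nb .#.: next=.  (t=0,i=0, bit2=0)
  nb ..#: next=#  (t=0,i=5, bit1=1)
  nb ...: next=#  (t=0,i=2, bit0=1)
  bits 00100011 = 35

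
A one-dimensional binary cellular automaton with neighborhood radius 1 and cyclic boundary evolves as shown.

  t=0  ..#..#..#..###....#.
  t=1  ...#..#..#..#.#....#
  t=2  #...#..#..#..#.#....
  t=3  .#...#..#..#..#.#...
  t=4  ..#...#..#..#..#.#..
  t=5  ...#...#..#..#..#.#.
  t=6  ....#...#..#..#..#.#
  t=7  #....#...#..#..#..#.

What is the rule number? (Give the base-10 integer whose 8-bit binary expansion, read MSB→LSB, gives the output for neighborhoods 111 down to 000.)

176

  ### -> #   bit 7 = 1  t=0,i=12
  ##. -> .   bit 6 = 0  t=0,i=13
  #.# -> #   bit 5 = 1  t=1,i=13
  #.. -> #   bit 4 = 1  t=0,i=3
  .## -> .   bit 3 = 0  t=0,i=11
  .#. -> .   bit 2 = 0  t=0,i=2
  ..# -> .   bit 1 = 0  t=0,i=1
  ... -> .   bit 0 = 0  t=0,i=0
  bits 10110000 = 176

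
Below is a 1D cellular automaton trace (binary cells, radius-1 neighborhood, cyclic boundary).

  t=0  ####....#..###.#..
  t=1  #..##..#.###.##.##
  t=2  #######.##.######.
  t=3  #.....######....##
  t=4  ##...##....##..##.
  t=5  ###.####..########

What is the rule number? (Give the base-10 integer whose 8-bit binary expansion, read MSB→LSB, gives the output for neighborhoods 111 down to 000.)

122

  ###|.  b7=0 t=0,i=1
  ##.|#  b6=1 t=0,i=3
  #.#|#  b5=1 t=0,i=14
  #..|#  b4=1 t=0,i=4
  .##|#  b3=1 t=0,i=0
  .#.|.  b2=0 t=0,i=8
  ..#|#  b1=1 t=0,i=7
  ...|.  b0=0 t=0,i=5
  bits 01111010 = 122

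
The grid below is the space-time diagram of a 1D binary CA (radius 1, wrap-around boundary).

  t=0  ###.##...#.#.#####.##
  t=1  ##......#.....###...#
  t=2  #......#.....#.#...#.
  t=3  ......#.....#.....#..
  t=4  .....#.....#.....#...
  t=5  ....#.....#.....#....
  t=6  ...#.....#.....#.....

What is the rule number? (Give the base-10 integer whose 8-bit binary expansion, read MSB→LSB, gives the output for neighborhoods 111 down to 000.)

130

  [7] ### => #  t=0,i=0
  [6] ##. => .  t=0,i=2
  [5] #.# => .  t=0,i=3
  [4] #.. => .  t=0,i=6
  [3] .## => .  t=0,i=4
  [2] .#. => .  t=0,i=9
  [1] ..# => #  t=0,i=8
  [0] ... => .  t=0,i=7
  bits 10000010 = 130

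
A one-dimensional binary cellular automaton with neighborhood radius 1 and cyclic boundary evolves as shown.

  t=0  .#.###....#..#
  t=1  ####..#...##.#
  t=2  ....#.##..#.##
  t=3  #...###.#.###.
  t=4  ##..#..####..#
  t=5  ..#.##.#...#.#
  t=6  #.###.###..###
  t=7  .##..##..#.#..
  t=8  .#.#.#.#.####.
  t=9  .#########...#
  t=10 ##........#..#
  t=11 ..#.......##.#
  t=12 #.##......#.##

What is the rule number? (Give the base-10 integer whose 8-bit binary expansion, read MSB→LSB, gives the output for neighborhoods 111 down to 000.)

  nb ###: next=.  (t=0,i=4, bit7=0)
  nb ##.: next=.  (t=0,i=5, bit6=0)
  nb #.#: next=#  (t=0,i=0, bit5=1)
  nb #..: next=#  (t=0,i=6, bit4=1)
  nb .##: next=#  (t=0,i=3, bit3=1)
  nb .#.: next=#  (t=0,i=1, bit2=1)
  nb ..#: next=.  (t=0,i=9, bit1=0)
  nb ...: next=.  (t=0,i=7, bit0=0)
  bits 00111100 = 60

60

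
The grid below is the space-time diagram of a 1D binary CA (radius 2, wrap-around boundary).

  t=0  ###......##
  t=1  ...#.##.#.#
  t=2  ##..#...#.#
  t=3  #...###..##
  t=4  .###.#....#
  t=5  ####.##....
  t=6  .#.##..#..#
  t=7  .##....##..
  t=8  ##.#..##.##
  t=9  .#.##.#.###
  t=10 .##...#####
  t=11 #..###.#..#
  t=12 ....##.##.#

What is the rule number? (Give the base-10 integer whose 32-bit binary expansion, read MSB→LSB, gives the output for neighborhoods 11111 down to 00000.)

699583321

  nb #####: next=.  (t=0,i=0, bit31=0)
  nb ####.: next=.  (t=0,i=1, bit30=0)
  nb ###.#: next=#  (t=4,i=3, bit29=1)
  nb ###..: next=.  (t=0,i=2, bit28=0)
  nb ##.##: next=#  (t=5,i=4, bit27=1)
  nb ##.#.: next=.  (t=1,i=7, bit26=0)
  nb ##..#: next=.  (t=2,i=2, bit25=0)
  nb ##...: next=#  (t=0,i=3, bit24=1)
  nb #.###: next=#  (t=2,i=10, bit23=1)
  nb #.##.: next=.  (t=1,i=5, bit22=0)
  nb #.#.#: next=#  (t=1,i=8, bit21=1)
  nb #.#..: next=#  (t=1,i=10, bit20=1)
  nb #..##: next=.  (t=3,i=8, bit19=0)
  nb #..#.: next=.  (t=2,i=3, bit18=0)
  nb #...#: next=#  (t=1,i=1, bit17=1)
  nb #....: next=.  (t=0,i=4, bit16=0)
  nb .####: next=#  (t=0,i=10, bit15=1)
  nb .###.: next=#  (t=2,i=0, bit14=1)
  nb .##.#: next=.  (t=1,i=6, bit13=0)
  nb .##..: next=.  (t=5,i=6, bit12=0)
  nb .#.##: next=#  (t=1,i=4, bit11=1)
  nb .#.#.: next=.  (t=1,i=9, bit10=0)
  nb .#..#: next=#  (t=6,i=8, bit9=1)
  nb .#...: next=#  (t=1,i=0, bit8=1)
  nb ..###: next=.  (t=0,i=9, bit7=0)
  nb ..##.: next=#  (t=7,i=1, bit6=1)
  nb ..#.#: next=.  (t=1,i=3, bit5=0)
  nb ..#..: next=#  (t=2,i=4, bit4=1)
  nb ...##: next=#  (t=0,i=8, bit3=1)
  nb ...#.: next=.  (t=1,i=2, bit2=0)
  nb ....#: next=.  (t=0,i=7, bit1=0)
  nb .....: next=#  (t=0,i=5, bit0=1)
  bits 00101001101100101100101101011001 = 699583321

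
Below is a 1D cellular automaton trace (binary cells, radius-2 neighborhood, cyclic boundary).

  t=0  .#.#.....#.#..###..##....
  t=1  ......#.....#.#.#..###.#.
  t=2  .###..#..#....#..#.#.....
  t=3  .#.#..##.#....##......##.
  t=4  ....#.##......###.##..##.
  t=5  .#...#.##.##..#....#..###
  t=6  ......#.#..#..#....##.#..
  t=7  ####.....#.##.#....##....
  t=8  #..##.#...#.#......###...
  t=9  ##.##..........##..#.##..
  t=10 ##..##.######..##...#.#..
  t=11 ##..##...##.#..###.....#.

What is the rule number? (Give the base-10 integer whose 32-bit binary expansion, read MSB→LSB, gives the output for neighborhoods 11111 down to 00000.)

2434808529

  ##### -> #   bit 31 = 1  t=10,i=9
  ####. -> .   bit 30 = 0  t=7,i=2
  ###.# -> .   bit 29 = 0  t=1,i=21
  ###.. -> #   bit 28 = 1  t=0,i=16
  ##.## -> .   bit 27 = 0  t=4,i=17
  ##.#. -> .   bit 26 = 0  t=1,i=22
  ##..# -> .   bit 25 = 0  t=0,i=17
  ##... -> #   bit 24 = 1  t=0,i=21
  #.### -> .   bit 23 = 0  t=10,i=7
  #.##. -> .   bit 22 = 0  t=4,i=6
  #.#.# -> #   bit 21 = 1  t=1,i=14
  #.#.. -> .   bit 20 = 0  t=0,i=3
  #..## -> .   bit 19 = 0  t=0,i=13
  #..#. -> .   bit 18 = 0  t=2,i=5
  #...# -> .   bit 17 = 0  t=5,i=3
  #.... -> .   bit 16 = 0  t=0,i=5
  .#### -> .   bit 15 = 0  t=7,i=1
  .###. -> .   bit 14 = 0  t=0,i=15
  .##.# -> #   bit 13 = 1  t=3,i=7
  .##.. -> #   bit 12 = 1  t=0,i=20
  .#.## -> #   bit 11 = 1  t=4,i=5
  .#.#. -> .   bit 10 = 0  t=0,i=2
  .#..# -> #   bit 9 = 1  t=0,i=12
  .#... -> .   bit 8 = 0  t=0,i=4
  ..### -> #   bit 7 = 1  t=0,i=14
  ..##. -> #   bit 6 = 1  t=0,i=19
  ..#.# -> .   bit 5 = 0  t=0,i=1
  ..#.. -> #   bit 4 = 1  t=1,i=6
  ...## -> .   bit 3 = 0  t=2,i=0
  ...#. -> .   bit 2 = 0  t=0,i=0
  ....# -> .   bit 1 = 0  t=0,i=7
  ..... -> #   bit 0 = 1  t=0,i=6
  bits 10010001001000000011101011010001 = 2434808529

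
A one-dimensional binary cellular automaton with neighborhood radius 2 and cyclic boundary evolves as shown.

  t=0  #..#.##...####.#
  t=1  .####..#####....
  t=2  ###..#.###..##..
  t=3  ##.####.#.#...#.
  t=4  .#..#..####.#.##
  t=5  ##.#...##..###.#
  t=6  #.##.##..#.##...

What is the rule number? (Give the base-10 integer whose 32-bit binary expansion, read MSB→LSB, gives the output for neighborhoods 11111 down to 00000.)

2268589224

  nb #####: next=#  (t=1,i=9, bit31=1)
  nb ####.: next=.  (t=0,i=12, bit30=0)
  nb ###.#: next=.  (t=0,i=13, bit29=0)
  nb ###..: next=.  (t=1,i=4, bit28=0)
  nb ##.##: next=.  (t=0,i=14, bit27=0)
  nb ##.#.: next=#  (t=3,i=7, bit26=1)
  nb ##..#: next=#  (t=0,i=1, bit25=1)
  nb ##...: next=#  (t=0,i=7, bit24=1)
  nb #.###: next=.  (t=2,i=7, bit23=0)
  nb #.##.: next=.  (t=0,i=5, bit22=0)
  nb #.#.#: next=#  (t=3,i=8, bit21=1)
  nb #.#..: next=#  (t=3,i=10, bit20=1)
  nb #..##: next=.  (t=1,i=6, bit19=0)
  nb #..#.: next=#  (t=0,i=2, bit18=1)
  nb #...#: next=#  (t=0,i=8, bit17=1)
  nb #....: next=#  (t=1,i=13, bit16=1)
  nb .####: next=#  (t=0,i=11, bit15=1)
  nb .###.: next=#  (t=2,i=1, bit14=1)
  nb .##.#: next=#  (t=3,i=1, bit13=1)
  nb .##..: next=.  (t=0,i=0, bit12=0)
  nb .#.##: next=#  (t=0,i=4, bit11=1)
  nb .#.#.: next=#  (t=3,i=9, bit10=1)
  nb .#..#: next=.  (t=4,i=2, bit9=0)
  nb .#...: next=.  (t=3,i=11, bit8=0)
  nb ..###: next=#  (t=0,i=10, bit7=1)
  nb ..##.: next=.  (t=2,i=12, bit6=0)
  nb ..#.#: next=#  (t=0,i=3, bit5=1)
  nb ..#..: next=.  (t=4,i=4, bit4=0)
  nb ...##: next=#  (t=0,i=9, bit3=1)
  nb ...#.: next=.  (t=3,i=13, bit2=0)
  nb ....#: next=.  (t=1,i=15, bit1=0)
  nb .....: next=.  (t=1,i=14, bit0=0)
  bits 10000111001101111110110010101000 = 2268589224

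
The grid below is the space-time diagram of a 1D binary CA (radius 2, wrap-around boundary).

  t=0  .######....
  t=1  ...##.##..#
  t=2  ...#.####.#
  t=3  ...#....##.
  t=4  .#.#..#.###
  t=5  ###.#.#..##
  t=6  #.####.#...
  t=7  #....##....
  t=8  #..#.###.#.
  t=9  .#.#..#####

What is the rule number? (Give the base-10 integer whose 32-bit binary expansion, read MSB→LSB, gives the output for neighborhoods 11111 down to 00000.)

  [31] ##### => #  t=0,i=3
  [30] ####. => .  t=0,i=5
  [29] ###.# => #  t=2,i=8
  [28] ###.. => #  t=0,i=6
  [27] ##.## => #  t=1,i=5
  [26] ##.#. => #  t=2,i=9
  [25] ##..# => #  t=1,i=8
  [24] ##... => #  t=0,i=7
  [23] #.### => .  t=2,i=5
  [22] #.##. => #  t=1,i=6
  [21] #.#.# => #  t=4,i=1
  [20] #.#.. => .  t=2,i=10
  [19] #..## => .  t=5,i=8
  [18] #..#. => .  t=1,i=9
  [17] #...# => .  t=1,i=1
  [16] #.... => .  t=0,i=8
  [15] .#### => .  t=0,i=2
  [14] .###. => #  t=4,i=9
  [13] .##.# => .  t=1,i=4
  [12] .##.. => #  t=1,i=7
  [11] .#.## => .  t=2,i=4
  [10] .#.#. => #  t=4,i=2
  [9] .#..# => #  t=4,i=4
  [8] .#... => .  t=1,i=0
  [7] ..### => .  t=0,i=1
  [6] ..##. => #  t=1,i=3
  [5] ..#.# => #  t=2,i=3
  [4] ..#.. => #  t=1,i=10
  [3] ...## => .  t=0,i=0
  [2] ...#. => .  t=2,i=2
  [1] ....# => #  t=0,i=10
  [0] ..... => .  t=0,i=9
  bits 10111111011000000101011001110010 = 3210761842

3210761842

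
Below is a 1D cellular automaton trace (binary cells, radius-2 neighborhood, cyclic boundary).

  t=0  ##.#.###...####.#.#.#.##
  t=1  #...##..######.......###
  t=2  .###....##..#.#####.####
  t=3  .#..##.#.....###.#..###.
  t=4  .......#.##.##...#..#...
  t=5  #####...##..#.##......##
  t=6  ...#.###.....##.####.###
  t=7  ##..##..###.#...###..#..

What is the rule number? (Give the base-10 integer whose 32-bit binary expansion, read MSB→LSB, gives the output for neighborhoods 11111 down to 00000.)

1104382089

  nb #####: next=.  (t=1,i=10, bit31=0)
  nb ####.: next=#  (t=0,i=0, bit30=1)
  nb ###.#: next=.  (t=0,i=1, bit29=0)
  nb ###..: next=.  (t=0,i=7, bit28=0)
  nb ##.##: next=.  (t=2,i=0, bit27=0)
  nb ##.#.: next=.  (t=0,i=2, bit26=0)
  nb ##..#: next=.  (t=1,i=6, bit25=0)
  nb ##...: next=#  (t=0,i=8, bit24=1)
  nb #.###: next=#  (t=0,i=5, bit23=1)
  nb #.##.: next=#  (t=4,i=9, bit22=1)
  nb #.#.#: next=.  (t=0,i=3, bit21=0)
  nb #.#..: next=#  (t=3,i=7, bit20=1)
  nb #..##: next=.  (t=1,i=7, bit19=0)
  nb #..#.: next=.  (t=2,i=11, bit18=0)
  nb #...#: next=#  (t=0,i=9, bit17=1)
  nb #....: next=#  (t=1,i=15, bit16=1)
  nb .####: next=#  (t=0,i=12, bit15=1)
  nb .###.: next=.  (t=0,i=6, bit14=0)
  nb .##.#: next=.  (t=3,i=5, bit13=0)
  nb .##..: next=.  (t=1,i=5, bit12=0)
  nb .#.##: next=#  (t=0,i=4, bit11=1)
  nb .#.#.: next=.  (t=0,i=17, bit10=0)
  nb .#..#: next=.  (t=3,i=2, bit9=0)
  nb .#...: next=.  (t=3,i=8, bit8=0)
  nb ..###: next=#  (t=0,i=11, bit7=1)
  nb ..##.: next=.  (t=1,i=4, bit6=0)
  nb ..#.#: next=.  (t=2,i=12, bit5=0)
  nb ..#..: next=.  (t=3,i=1, bit4=0)
  nb ...##: next=#  (t=0,i=10, bit3=1)
  nb ...#.: next=.  (t=4,i=6, bit2=0)
  nb ....#: next=.  (t=1,i=19, bit1=0)
  nb .....: next=#  (t=1,i=16, bit0=1)
  bits 01000001110100111000100010001001 = 1104382089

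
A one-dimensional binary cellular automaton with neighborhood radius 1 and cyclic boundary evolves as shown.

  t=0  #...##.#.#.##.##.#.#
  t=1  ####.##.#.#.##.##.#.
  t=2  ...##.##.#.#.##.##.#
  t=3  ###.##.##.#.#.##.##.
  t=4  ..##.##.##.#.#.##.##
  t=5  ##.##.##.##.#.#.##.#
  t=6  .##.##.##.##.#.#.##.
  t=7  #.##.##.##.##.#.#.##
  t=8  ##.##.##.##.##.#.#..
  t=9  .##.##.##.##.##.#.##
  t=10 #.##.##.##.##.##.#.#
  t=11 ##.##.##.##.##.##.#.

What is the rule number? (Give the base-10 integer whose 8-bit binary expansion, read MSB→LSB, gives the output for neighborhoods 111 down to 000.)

  ### -> .   bit 7 = 0  t=1,i=1
  ##. -> #   bit 6 = 1  t=0,i=0
  #.# -> #   bit 5 = 1  t=0,i=6
  #.. -> #   bit 4 = 1  t=0,i=1
  .## -> .   bit 3 = 0  t=0,i=4
  .#. -> .   bit 2 = 0  t=0,i=7
  ..# -> #   bit 1 = 1  t=0,i=3
  ... -> #   bit 0 = 1  t=0,i=2
  bits 01110011 = 115

115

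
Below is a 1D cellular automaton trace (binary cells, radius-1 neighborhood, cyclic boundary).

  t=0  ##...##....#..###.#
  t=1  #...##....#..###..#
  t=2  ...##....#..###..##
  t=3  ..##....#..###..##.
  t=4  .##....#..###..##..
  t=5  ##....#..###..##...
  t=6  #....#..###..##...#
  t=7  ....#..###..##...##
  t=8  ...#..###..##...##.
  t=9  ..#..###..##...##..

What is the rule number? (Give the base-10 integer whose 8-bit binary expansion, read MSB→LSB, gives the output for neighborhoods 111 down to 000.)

  ### -> #   bit 7 = 1  t=0,i=0
  ##. -> .   bit 6 = 0  t=0,i=1
  #.# -> .   bit 5 = 0  t=0,i=17
  #.. -> .   bit 4 = 0  t=0,i=2
  .## -> #   bit 3 = 1  t=0,i=5
  .#. -> .   bit 2 = 0  t=0,i=11
  ..# -> #   bit 1 = 1  t=0,i=4
  ... -> .   bit 0 = 0  t=0,i=3
  bits 10001010 = 138

138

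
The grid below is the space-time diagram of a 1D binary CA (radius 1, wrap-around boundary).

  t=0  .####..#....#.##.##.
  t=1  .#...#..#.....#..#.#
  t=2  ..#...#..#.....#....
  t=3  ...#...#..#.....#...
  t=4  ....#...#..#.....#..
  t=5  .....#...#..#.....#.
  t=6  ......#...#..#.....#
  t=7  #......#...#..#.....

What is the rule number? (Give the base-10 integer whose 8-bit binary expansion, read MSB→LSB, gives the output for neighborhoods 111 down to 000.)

  ###|.  b7=0 t=0,i=2
  ##.|.  b6=0 t=0,i=4
  #.#|.  b5=0 t=0,i=13
  #..|#  b4=1 t=0,i=5
  .##|#  b3=1 t=0,i=1
  .#.|.  b2=0 t=0,i=7
  ..#|.  b1=0 t=0,i=0
  ...|.  b0=0 t=0,i=9
  bits 00011000 = 24

24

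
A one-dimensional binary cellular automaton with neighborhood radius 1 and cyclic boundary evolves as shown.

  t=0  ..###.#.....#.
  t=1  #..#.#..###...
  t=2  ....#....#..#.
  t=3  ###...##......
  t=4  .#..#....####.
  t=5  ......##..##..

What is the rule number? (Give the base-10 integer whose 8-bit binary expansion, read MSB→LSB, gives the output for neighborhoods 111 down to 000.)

  [7] ### => #  t=0,i=3
  [6] ##. => .  t=0,i=4
  [5] #.# => #  t=0,i=5
  [4] #.. => .  t=0,i=7
  [3] .## => .  t=0,i=2
  [2] .#. => .  t=0,i=6
  [1] ..# => .  t=0,i=1
  [0] ... => #  t=0,i=0
  bits 10100001 = 161

161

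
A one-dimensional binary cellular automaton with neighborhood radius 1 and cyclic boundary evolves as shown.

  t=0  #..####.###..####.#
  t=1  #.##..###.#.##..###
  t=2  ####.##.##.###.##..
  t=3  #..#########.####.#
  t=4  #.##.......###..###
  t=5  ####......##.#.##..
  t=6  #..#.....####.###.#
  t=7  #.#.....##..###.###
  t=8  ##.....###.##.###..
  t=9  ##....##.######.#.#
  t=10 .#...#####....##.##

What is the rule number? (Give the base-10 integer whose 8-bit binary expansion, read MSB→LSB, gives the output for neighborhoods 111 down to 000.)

  ###|.  b7=0 t=0,i=4
  ##.|#  b6=1 t=0,i=0
  #.#|#  b5=1 t=0,i=7
  #..|.  b4=0 t=0,i=1
  .##|#  b3=1 t=0,i=3
  .#.|.  b2=0 t=1,i=10
  ..#|#  b1=1 t=0,i=2
  ...|.  b0=0 t=4,i=5
  bits 01101010 = 106

106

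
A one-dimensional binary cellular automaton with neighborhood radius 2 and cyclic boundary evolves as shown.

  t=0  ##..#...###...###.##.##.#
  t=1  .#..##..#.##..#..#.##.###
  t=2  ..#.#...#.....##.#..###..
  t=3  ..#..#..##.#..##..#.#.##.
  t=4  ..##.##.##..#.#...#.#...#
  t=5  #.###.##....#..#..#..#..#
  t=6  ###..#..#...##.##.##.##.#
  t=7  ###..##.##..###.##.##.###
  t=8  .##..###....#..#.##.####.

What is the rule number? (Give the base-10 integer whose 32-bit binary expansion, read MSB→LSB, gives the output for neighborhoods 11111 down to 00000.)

  nb #####: next=.  (t=7,i=0, bit31=0)
  nb ####.: next=#  (t=6,i=1, bit30=1)
  nb ###.#: next=.  (t=0,i=16, bit29=0)
  nb ###..: next=#  (t=0,i=1, bit28=1)
  nb ##.##: next=#  (t=0,i=17, bit27=1)
  nb ##.#.: next=.  (t=1,i=0, bit26=0)
  nb ##..#: next=.  (t=0,i=2, bit25=0)
  nb ##...: next=#  (t=0,i=11, bit24=1)
  nb #.###: next=#  (t=0,i=24, bit23=1)
  nb #.##.: next=.  (t=0,i=18, bit22=0)
  nb #.#.#: next=#  (t=3,i=20, bit21=1)
  nb #.#..: next=.  (t=1,i=1, bit20=0)
  nb #..##: next=.  (t=1,i=3, bit19=0)
  nb #..#.: next=.  (t=0,i=3, bit18=0)
  nb #...#: next=.  (t=0,i=6, bit17=0)
  nb #....: next=.  (t=2,i=10, bit16=0)
  nb .####: next=#  (t=6,i=0, bit15=1)
  nb .###.: next=.  (t=0,i=0, bit14=0)
  nb .##.#: next=#  (t=0,i=19, bit13=1)
  nb .##..: next=.  (t=1,i=5, bit12=0)
  nb .#.##: next=.  (t=1,i=9, bit11=0)
  nb .#.#.: next=.  (t=2,i=3, bit10=0)
  nb .#..#: next=#  (t=1,i=2, bit9=1)
  nb .#...: next=#  (t=0,i=5, bit8=1)
  nb ..###: next=#  (t=0,i=8, bit7=1)
  nb ..##.: next=#  (t=1,i=4, bit6=1)
  nb ..#.#: next=#  (t=1,i=8, bit5=1)
  nb ..#..: next=#  (t=0,i=4, bit4=1)
  nb ...##: next=.  (t=0,i=7, bit3=0)
  nb ...#.: next=.  (t=2,i=1, bit2=0)
  nb ....#: next=.  (t=2,i=0, bit1=0)
  nb .....: next=#  (t=2,i=11, bit0=1)
  bits 01011001101000001010001111110001 = 1503699953

1503699953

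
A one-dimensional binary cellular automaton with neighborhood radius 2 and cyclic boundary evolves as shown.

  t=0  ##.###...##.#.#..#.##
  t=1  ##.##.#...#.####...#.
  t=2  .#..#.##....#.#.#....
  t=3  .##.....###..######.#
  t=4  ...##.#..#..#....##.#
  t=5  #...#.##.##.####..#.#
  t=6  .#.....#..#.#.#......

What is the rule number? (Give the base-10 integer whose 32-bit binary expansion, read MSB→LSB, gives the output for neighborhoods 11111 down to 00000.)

1639540498

  ##### -> .   bit 31 = 0  t=3,i=15
  ####. -> #   bit 30 = 1  t=0,i=0
  ###.# -> #   bit 29 = 1  t=0,i=1
  ###.. -> .   bit 28 = 0  t=0,i=5
  ##.## -> .   bit 27 = 0  t=0,i=2
  ##.#. -> .   bit 26 = 0  t=0,i=11
  ##..# -> .   bit 25 = 0  t=3,i=11
  ##... -> #   bit 24 = 1  t=0,i=6
  #.### -> #   bit 23 = 1  t=0,i=3
  #.##. -> .   bit 22 = 0  t=1,i=0
  #.#.# -> #   bit 21 = 1  t=0,i=12
  #.#.. -> #   bit 20 = 1  t=0,i=14
  #..## -> #   bit 19 = 1  t=3,i=12
  #..#. -> .   bit 18 = 0  t=0,i=16
  #...# -> .   bit 17 = 0  t=0,i=7
  #.... -> #   bit 16 = 1  t=2,i=9
  .#### -> .   bit 15 = 0  t=0,i=20
  .###. -> #   bit 14 = 1  t=0,i=4
  .##.# -> #   bit 13 = 1  t=0,i=10
  .##.. -> .   bit 12 = 0  t=2,i=7
  .#.## -> .   bit 11 = 0  t=0,i=18
  .#.#. -> #   bit 10 = 1  t=0,i=13
  .#..# -> #   bit 9 = 1  t=0,i=15
  .#... -> #   bit 8 = 1  t=1,i=7
  ..### -> .   bit 7 = 0  t=3,i=8
  ..##. -> .   bit 6 = 0  t=0,i=9
  ..#.# -> .   bit 5 = 0  t=0,i=17
  ..#.. -> #   bit 4 = 1  t=2,i=1
  ...## -> .   bit 3 = 0  t=0,i=8
  ...#. -> .   bit 2 = 0  t=1,i=9
  ....# -> #   bit 1 = 1  t=2,i=10
  ..... -> .   bit 0 = 0  t=2,i=19
  bits 01100001101110010110011100010010 = 1639540498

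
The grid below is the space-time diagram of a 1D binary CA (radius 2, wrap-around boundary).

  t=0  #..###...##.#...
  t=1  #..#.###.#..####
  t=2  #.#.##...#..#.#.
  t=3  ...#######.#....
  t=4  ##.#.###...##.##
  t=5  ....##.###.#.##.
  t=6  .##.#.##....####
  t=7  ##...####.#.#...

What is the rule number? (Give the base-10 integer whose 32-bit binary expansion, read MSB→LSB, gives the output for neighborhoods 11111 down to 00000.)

  [31] ##### => #  t=1,i=14
  [30] ####. => .  t=1,i=15
  [29] ###.# => .  t=1,i=7
  [28] ###.. => #  t=0,i=5
  [27] ##.## => #  t=4,i=13
  [26] ##.#. => .  t=0,i=11
  [25] ##..# => .  t=1,i=1
  [24] ##... => #  t=0,i=6
  [23] #.### => #  t=1,i=5
  [22] #.##. => #  t=2,i=4
  [21] #.#.# => .  t=2,i=0
  [20] #.#.. => #  t=0,i=12
  [19] #..## => .  t=0,i=2
  [18] #..#. => #  t=1,i=2
  [17] #...# => #  t=0,i=7
  [16] #.... => .  t=3,i=13
  [15] .#### => .  t=1,i=13
  [14] .###. => .  t=0,i=4
  [13] .##.# => .  t=0,i=10
  [12] .##.. => #  t=2,i=5
  [11] .#.## => #  t=1,i=4
  [10] .#.#. => .  t=2,i=1
  [9] .#..# => .  t=0,i=1
  [8] .#... => #  t=0,i=13
  [7] ..### => #  t=0,i=3
  [6] ..##. => #  t=0,i=9
  [5] ..#.# => .  t=1,i=3
  [4] ..#.. => #  t=0,i=0
  [3] ...## => .  t=0,i=8
  [2] ...#. => #  t=0,i=15
  [1] ....# => #  t=3,i=1
  [0] ..... => #  t=3,i=0
  bits 10011001110101100001100111010111 = 2580945367

2580945367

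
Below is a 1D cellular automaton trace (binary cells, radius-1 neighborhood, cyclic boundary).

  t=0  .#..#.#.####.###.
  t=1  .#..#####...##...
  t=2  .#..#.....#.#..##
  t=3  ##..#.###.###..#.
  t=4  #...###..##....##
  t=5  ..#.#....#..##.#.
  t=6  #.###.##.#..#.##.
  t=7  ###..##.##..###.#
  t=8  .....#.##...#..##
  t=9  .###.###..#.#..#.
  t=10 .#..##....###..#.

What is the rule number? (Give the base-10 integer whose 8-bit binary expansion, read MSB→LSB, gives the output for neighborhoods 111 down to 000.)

45

  ### -> .   bit 7 = 0  t=0,i=9
  ##. -> .   bit 6 = 0  t=0,i=11
  #.# -> #   bit 5 = 1  t=0,i=5
  #.. -> .   bit 4 = 0  t=0,i=2
  .## -> #   bit 3 = 1  t=0,i=8
  .#. -> #   bit 2 = 1  t=0,i=1
  ..# -> .   bit 1 = 0  t=0,i=0
  ... -> #   bit 0 = 1  t=1,i=10
  bits 00101101 = 45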